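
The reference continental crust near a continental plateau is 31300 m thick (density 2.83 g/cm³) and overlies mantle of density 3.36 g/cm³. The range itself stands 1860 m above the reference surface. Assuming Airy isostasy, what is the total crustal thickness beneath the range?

Root depth r = h ρ_c / (ρ_m − ρ_c) = 1860 m × 2.83 / 0.53 = 9932 m.
Total thickness = T + h + r = 31300 m + 1860 m + 9932 m = 43100 m.

43100 m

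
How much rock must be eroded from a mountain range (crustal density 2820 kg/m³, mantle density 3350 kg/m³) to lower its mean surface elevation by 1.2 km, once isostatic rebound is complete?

Net drop Δ = e − u = e − e ρ_c/ρ_m = e (ρ_m − ρ_c)/ρ_m.
e = Δ ρ_m/(ρ_m − ρ_c) = 1.2 km × 3350/530 = 7.58 km.

7.58 km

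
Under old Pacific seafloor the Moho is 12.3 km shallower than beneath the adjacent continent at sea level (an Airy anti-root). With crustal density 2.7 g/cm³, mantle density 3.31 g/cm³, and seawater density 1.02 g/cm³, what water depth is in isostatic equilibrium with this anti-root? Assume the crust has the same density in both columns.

4.47 km

Replacing a thickness d of crust by seawater at the top must be balanced by replacing crust with mantle at the base: d (ρ_c − ρ_w) = a (ρ_m − ρ_c).
d = a (ρ_m − ρ_c)/(ρ_c − ρ_w) = 12.3 km × 0.61/1.68 = 4.47 km.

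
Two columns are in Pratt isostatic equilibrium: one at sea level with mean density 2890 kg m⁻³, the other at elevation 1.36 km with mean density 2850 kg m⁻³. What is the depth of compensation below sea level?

ρ_ref D = ρ (D + h) → D (ρ_ref − ρ) = ρ h.
D = ρ h/(ρ_ref − ρ) = 2850 × 1.36 km/(2890 − 2850) = 96.9 km.

96.9 km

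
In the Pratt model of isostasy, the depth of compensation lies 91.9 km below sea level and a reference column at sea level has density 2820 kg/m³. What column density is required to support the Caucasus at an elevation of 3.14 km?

Pratt balance: ρ_ref D = ρ (D + h).
ρ = ρ_ref D/(D + h) = 2820 × 91.9 km/(91.9 km + 3.14 km) = 2730 kg/m³.

2730 kg/m³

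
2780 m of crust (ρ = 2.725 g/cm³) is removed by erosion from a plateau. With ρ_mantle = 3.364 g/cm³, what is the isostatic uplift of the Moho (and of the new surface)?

Unloading: uplift u = e ρ_c/ρ_m = 2780 m × 2.725/3.364 = 2250 m.

2250 m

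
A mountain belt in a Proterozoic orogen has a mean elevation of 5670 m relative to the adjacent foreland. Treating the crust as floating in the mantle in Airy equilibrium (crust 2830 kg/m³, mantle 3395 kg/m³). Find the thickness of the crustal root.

Isostatic balance requires: the weight of the topography is balanced by the buoyancy of the root, ρ_c h = (ρ_m − ρ_c) r.
r = h · ρ_c / (ρ_m − ρ_c) = 5670 m × 2830 / (3395 − 2830) = 28400 m.

28400 m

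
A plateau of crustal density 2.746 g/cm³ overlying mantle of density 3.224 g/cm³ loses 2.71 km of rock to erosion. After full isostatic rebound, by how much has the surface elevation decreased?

0.402 km

Rebound u = e ρ_c/ρ_m = 2.71 km × 2.746/3.224 = 2.308 km.
Net surface drop = e − u = 2.71 km − 2.308 km = e (ρ_m − ρ_c)/ρ_m = 0.402 km.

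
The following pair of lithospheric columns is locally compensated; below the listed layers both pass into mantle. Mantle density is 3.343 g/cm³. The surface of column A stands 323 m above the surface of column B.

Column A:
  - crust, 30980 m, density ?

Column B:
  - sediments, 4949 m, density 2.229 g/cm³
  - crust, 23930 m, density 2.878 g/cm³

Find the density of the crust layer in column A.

2.77 g/cm³

Take the compensation level at the base of the deeper column (depth z_c below the surface of column A) and equate Σ ρ_i t_i down to z_c; mantle fills any gap and the z_c terms cancel.
Column A: 30980×ρ + (z_c − 30980)×3.343
Column B: 323×0 + 4949×2.229 + 23930×2.878 + (z_c − 323 − 28879)×3.343
The z_c×3.343 term appears on both sides and cancels. Collect the known terms of each column as K = Σ(ρt)_known − 3.343 × (depth of known layers): K_A = 0 − 3.343×30980 = −103566.14; K_B = 79901.861 − 3.343×(323 + 28879) = −17720.425.
Balance: K_A + 30980×ρ = K_B, so ρ = (K_B − K_A)/30980 = 85845.7/30980 = 2.77 g/cm³.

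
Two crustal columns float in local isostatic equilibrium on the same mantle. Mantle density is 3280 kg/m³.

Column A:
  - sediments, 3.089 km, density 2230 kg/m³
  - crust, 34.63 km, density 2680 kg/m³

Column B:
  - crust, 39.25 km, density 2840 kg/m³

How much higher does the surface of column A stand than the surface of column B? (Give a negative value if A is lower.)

For any compensation level in the mantle, the mantle terms cancel and isostasy reduces to e = (Σt_A − Σt_B) − (Σ(ρt)_A − Σ(ρt)_B) / ρ_m.
Σt_A = 37.719 km; Σt_B = 39.25 km; Σ(ρt)_A = 99696.87; Σ(ρt)_B = 111470 (in km·kg/m³).
e = (37.719 − 39.25) − (99696.87 − 111470) / 3280 = 2.06 km.

2.06 km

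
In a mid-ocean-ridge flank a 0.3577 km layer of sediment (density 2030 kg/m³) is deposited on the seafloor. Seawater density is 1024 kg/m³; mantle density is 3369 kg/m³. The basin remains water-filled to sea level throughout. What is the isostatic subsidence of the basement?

Submarine loading: the sediment displaces seawater, and the subsidence is in turn flooded, so s (ρ_m − ρ_w) = t (ρ_sed − ρ_w).
s = 0.3577 km × (2030 − 1024) / (3369 − 1024) = 0.153 km.

0.153 km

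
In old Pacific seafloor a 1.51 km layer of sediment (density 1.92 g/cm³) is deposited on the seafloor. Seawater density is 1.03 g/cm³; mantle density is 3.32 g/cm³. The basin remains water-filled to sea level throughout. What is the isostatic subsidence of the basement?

Submarine loading: the sediment displaces seawater, and the subsidence is in turn flooded, so s (ρ_m − ρ_w) = t (ρ_sed − ρ_w).
s = 1.51 km × (1.92 − 1.03) / (3.32 − 1.03) = 0.587 km.

0.587 km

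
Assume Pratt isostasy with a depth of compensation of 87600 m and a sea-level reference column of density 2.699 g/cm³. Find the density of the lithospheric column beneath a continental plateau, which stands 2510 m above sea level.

Pratt balance: ρ_ref D = ρ (D + h).
ρ = ρ_ref D/(D + h) = 2.699 × 87600 m/(87600 m + 2510 m) = 2.62 g/cm³.

2.62 g/cm³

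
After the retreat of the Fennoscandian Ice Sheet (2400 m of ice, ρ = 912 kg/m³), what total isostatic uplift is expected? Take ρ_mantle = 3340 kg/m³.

Removing the load lets mantle flow back in; uplift u satisfies ρ_ice t = ρ_m u.
u = t ρ_ice/ρ_m = 2400 m × 912/3340 = 655 m.

655 m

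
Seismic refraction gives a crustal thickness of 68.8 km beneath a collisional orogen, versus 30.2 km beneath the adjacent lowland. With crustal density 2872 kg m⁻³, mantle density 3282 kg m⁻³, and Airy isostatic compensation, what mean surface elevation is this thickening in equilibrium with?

4.82 km

Excess crust Δ = 68.8 km − 30.2 km = 38.6 km, split between elevation h and root r with h + r = Δ.
Airy balance ρ_c h = (ρ_m − ρ_c) r gives r = h ρ_c/(ρ_m − ρ_c), so h (1 + ρ_c/(ρ_m − ρ_c)) = Δ, i.e. h = Δ (ρ_m − ρ_c)/ρ_m.
h = 38.6 km × 410/3282 = 4.82 km.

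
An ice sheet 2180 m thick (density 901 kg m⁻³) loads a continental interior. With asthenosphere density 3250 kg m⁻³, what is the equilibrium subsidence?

For local isostatic compensation: the ice load ρ_ice t is balanced by mantle displaced below, ρ_m s.
s = t ρ_ice / ρ_m = 2180 m × 901/3250 = 604 m.

604 m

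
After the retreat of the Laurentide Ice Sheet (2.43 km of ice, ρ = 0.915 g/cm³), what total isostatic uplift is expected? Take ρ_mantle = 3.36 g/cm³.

Removing the load lets mantle flow back in; uplift u satisfies ρ_ice t = ρ_m u.
u = t ρ_ice/ρ_m = 2.43 km × 0.915/3.36 = 0.662 km.

0.662 km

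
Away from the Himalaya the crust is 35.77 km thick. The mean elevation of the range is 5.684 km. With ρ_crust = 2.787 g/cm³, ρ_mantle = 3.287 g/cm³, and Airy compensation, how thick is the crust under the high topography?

73.1 km

Root depth r = h ρ_c / (ρ_m − ρ_c) = 5.684 km × 2.787 / 0.5 = 31.68 km.
Total thickness = T + h + r = 35.77 km + 5.684 km + 31.68 km = 73.1 km.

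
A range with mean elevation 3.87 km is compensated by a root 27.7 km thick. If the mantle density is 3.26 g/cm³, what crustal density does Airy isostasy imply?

2.86 g/cm³

ρ_c h = (ρ_m − ρ_c) r → ρ_c (h + r) = ρ_m r → ρ_c = ρ_m r / (h + r).
ρ_c = 3.26 × 27.7 km / (3.87 km + 27.7 km) = 2.86 g/cm³.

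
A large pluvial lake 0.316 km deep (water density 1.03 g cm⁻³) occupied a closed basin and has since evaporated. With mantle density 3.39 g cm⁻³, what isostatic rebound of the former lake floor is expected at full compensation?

u = d ρ_w/ρ_m = 0.316 km × 1.03/3.39 = 0.096 km.

0.096 km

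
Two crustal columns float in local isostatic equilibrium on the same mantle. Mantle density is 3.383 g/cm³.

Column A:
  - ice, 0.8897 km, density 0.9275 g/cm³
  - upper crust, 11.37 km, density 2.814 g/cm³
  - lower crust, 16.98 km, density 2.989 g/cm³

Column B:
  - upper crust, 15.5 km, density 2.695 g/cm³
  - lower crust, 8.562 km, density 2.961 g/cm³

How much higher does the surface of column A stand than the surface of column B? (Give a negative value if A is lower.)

0.315 km

For any compensation level in the mantle, the mantle terms cancel and isostasy reduces to e = (Σt_A − Σt_B) − (Σ(ρt)_A − Σ(ρt)_B) / ρ_m.
Σt_A = 29.2397 km; Σt_B = 24.062 km; Σ(ρt)_A = 83.5735967; Σ(ρt)_B = 67.124582 (in km·g/cm³).
e = (29.2397 − 24.062) − (83.5735967 − 67.124582) / 3.383 = 0.315 km.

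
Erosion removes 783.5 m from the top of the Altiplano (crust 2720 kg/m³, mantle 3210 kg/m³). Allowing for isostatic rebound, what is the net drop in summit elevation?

Rebound u = e ρ_c/ρ_m = 783.5 m × 2720/3210 = 663.9 m.
Net surface drop = e − u = 783.5 m − 663.9 m = e (ρ_m − ρ_c)/ρ_m = 120 m.

120 m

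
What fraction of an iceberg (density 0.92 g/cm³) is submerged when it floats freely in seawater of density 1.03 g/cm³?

Submerged fraction = ρ_obj/ρ_fluid = 0.92/1.03 = 89.3%.

89.3%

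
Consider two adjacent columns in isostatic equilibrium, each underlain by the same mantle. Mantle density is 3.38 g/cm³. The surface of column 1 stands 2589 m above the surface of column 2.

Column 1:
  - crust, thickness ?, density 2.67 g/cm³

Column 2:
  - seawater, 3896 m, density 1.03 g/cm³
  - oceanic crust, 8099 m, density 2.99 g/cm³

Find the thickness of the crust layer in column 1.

29700 m

Take the compensation level at the base of the deeper column (depth z_c below the surface of column 1) and equate Σ ρ_i t_i down to z_c; mantle fills any gap and the z_c terms cancel.
Column 1: x×2.67 + (z_c − 0 − x)×3.38
Column 2: 2589×0 + 3896×1.03 + 8099×2.99 + (z_c − 2589 − 11995)×3.38
The z_c×3.38 term appears on both sides and cancels. Collect the known terms of each column as K = Σ(ρt)_known − 3.38 × (depth of known layers): K_1 = 0 − 3.38×0 = 0; K_2 = 28228.89 − 3.38×(2589 + 11995) = −21065.03.
Balance: K_1 − x×(3.38 − 2.67) = K_2, so x = (K_1 − K_2)/(3.38 − 2.67) = 21065/0.71 = 29700 m.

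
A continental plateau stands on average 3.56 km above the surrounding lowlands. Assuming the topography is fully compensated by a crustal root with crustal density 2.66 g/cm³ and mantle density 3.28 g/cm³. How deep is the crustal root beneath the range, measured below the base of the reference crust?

By Archimedes' principle applied to the lithosphere: the weight of the topography is balanced by the buoyancy of the root, ρ_c h = (ρ_m − ρ_c) r.
r = h · ρ_c / (ρ_m − ρ_c) = 3.56 km × 2.66 / (3.28 − 2.66) = 15.3 km.

15.3 km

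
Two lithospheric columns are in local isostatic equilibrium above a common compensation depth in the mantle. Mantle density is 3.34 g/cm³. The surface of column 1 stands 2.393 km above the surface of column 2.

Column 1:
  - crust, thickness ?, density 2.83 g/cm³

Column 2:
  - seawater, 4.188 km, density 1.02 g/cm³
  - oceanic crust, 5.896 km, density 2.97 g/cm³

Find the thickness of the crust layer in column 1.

Take the compensation level at the base of the deeper column (depth z_c below the surface of column 1) and equate Σ ρ_i t_i down to z_c; mantle fills any gap and the z_c terms cancel.
Column 1: x×2.83 + (z_c − 0 − x)×3.34
Column 2: 2.393×0 + 4.188×1.02 + 5.896×2.97 + (z_c − 2.393 − 10.084)×3.34
The z_c×3.34 term appears on both sides and cancels. Collect the known terms of each column as K = Σ(ρt)_known − 3.34 × (depth of known layers): K_1 = 0 − 3.34×0 = 0; K_2 = 21.78288 − 3.34×(2.393 + 10.084) = −19.8903.
Balance: K_1 − x×(3.34 − 2.83) = K_2, so x = (K_1 − K_2)/(3.34 − 2.83) = 19.8903/0.51 = 39 km.

39 km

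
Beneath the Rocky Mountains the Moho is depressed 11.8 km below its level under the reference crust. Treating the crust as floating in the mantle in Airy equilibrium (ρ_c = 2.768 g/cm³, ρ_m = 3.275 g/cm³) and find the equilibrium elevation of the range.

Balancing pressure at the compensation depth: ρ_c h = (ρ_m − ρ_c) r.
h = r (ρ_m − ρ_c) / ρ_c = 11.8 km × (3.275 − 2.768) / 2.768 = 2.16 km.

2.16 km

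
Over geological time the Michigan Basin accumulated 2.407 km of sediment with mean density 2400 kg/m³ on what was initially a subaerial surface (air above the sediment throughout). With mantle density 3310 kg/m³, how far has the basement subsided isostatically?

1.75 km

Subaerial load: s = t ρ_sed / ρ_m = 2.407 km × 2400/3310 = 1.75 km.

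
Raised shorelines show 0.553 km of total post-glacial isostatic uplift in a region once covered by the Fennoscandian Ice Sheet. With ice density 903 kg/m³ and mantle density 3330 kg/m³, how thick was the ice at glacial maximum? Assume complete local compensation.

u = t ρ_ice/ρ_m → t = u ρ_m/ρ_ice = 0.553 km × 3330/903 = 2.04 km.

2.04 km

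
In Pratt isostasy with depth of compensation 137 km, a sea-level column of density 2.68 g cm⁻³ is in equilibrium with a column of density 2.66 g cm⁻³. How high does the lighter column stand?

1.03 km

ρ_ref D = ρ (D + h) → h = D (ρ_ref − ρ)/ρ.
h = 137 km × (2.68 − 2.66)/2.66 = 1.03 km.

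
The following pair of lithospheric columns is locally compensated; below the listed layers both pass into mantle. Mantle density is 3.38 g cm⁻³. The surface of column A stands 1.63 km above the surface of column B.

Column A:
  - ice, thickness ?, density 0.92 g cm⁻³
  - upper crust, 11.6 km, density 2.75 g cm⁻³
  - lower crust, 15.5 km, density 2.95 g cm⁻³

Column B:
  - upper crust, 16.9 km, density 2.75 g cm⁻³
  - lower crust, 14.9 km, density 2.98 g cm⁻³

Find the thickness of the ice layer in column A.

3.31 km

Take the compensation level at the base of the deeper column (depth z_c below the surface of column A) and equate Σ ρ_i t_i down to z_c; mantle fills any gap and the z_c terms cancel.
Column A: x×0.92 + 11.6×2.75 + 15.5×2.95 + (z_c − 27.1 − x)×3.38
Column B: 1.63×0 + 16.9×2.75 + 14.9×2.98 + (z_c − 1.63 − 31.8)×3.38
The z_c×3.38 term appears on both sides and cancels. Collect the known terms of each column as K = Σ(ρt)_known − 3.38 × (depth of known layers): K_A = 77.625 − 3.38×27.1 = −13.973; K_B = 90.877 − 3.38×(1.63 + 31.8) = −22.1164.
Balance: K_A − x×(3.38 − 0.92) = K_B, so x = (K_A − K_B)/(3.38 − 0.92) = 8.1434/2.46 = 3.31 km.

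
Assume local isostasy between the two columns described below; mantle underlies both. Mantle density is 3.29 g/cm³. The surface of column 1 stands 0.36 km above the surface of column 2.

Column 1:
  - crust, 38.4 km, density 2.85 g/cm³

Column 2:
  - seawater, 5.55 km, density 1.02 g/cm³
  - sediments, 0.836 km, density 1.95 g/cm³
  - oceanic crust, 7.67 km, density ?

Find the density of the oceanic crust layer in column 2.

3.03 g/cm³

Take the compensation level at the base of the deeper column (depth z_c below the surface of column 1) and equate Σ ρ_i t_i down to z_c; mantle fills any gap and the z_c terms cancel.
Column 1: 38.4×2.85 + (z_c − 38.4)×3.29
Column 2: 0.36×0 + 5.55×1.02 + 0.836×1.95 + 7.67×ρ + (z_c − 0.36 − 14.056)×3.29
The z_c×3.29 term appears on both sides and cancels. Collect the known terms of each column as K = Σ(ρt)_known − 3.29 × (depth of known layers): K_1 = 109.44 − 3.29×38.4 = −16.896; K_2 = 7.2912 − 3.29×(0.36 + 14.056) = −40.13744.
Balance: K_1 = K_2 + 7.67×ρ, so ρ = (K_1 − K_2)/7.67 = 23.2414/7.67 = 3.03 g/cm³.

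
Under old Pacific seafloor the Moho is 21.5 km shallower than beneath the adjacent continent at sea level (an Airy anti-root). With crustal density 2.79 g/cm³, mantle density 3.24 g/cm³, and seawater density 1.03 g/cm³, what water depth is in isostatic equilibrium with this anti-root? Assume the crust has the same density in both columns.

5.5 km

Replacing a thickness d of crust by seawater at the top must be balanced by replacing crust with mantle at the base: d (ρ_c − ρ_w) = a (ρ_m − ρ_c).
d = a (ρ_m − ρ_c)/(ρ_c − ρ_w) = 21.5 km × 0.45/1.76 = 5.5 km.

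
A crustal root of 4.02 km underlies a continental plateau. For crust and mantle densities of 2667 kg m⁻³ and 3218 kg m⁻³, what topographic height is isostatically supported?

0.831 km

Balancing pressure at the compensation depth: ρ_c h = (ρ_m − ρ_c) r.
h = r (ρ_m − ρ_c) / ρ_c = 4.02 km × (3218 − 2667) / 2667 = 0.831 km.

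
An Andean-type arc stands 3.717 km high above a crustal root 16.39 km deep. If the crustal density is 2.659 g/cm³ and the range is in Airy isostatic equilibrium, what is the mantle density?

Airy balance: ρ_c h = (ρ_m − ρ_c) r → ρ_m = ρ_c (1 + h/r).
ρ_m = 2.659 × (1 + 3.717 km/16.39 km) = 3.26 g/cm³.

3.26 g/cm³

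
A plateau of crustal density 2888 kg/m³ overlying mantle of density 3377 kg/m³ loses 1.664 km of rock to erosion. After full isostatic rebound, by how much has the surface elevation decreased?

Rebound u = e ρ_c/ρ_m = 1.664 km × 2888/3377 = 1.423 km.
Net surface drop = e − u = 1.664 km − 1.423 km = e (ρ_m − ρ_c)/ρ_m = 0.241 km.

0.241 km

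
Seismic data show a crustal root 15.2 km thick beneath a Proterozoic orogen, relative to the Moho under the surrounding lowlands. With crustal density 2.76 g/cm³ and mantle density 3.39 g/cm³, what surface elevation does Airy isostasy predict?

Equating mass per unit area of the two columns: ρ_c h = (ρ_m − ρ_c) r.
h = r (ρ_m − ρ_c) / ρ_c = 15.2 km × (3.39 − 2.76) / 2.76 = 3.47 km.

3.47 km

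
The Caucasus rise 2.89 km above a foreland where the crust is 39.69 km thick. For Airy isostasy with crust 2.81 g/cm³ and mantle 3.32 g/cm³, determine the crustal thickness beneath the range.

Root depth r = h ρ_c / (ρ_m − ρ_c) = 2.89 km × 2.81 / 0.51 = 15.92 km.
Total thickness = T + h + r = 39.69 km + 2.89 km + 15.92 km = 58.5 km.

58.5 km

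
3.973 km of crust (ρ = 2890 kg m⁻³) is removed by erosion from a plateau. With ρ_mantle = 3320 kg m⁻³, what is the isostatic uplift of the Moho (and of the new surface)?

Unloading: uplift u = e ρ_c/ρ_m = 3.973 km × 2890/3320 = 3.46 km.

3.46 km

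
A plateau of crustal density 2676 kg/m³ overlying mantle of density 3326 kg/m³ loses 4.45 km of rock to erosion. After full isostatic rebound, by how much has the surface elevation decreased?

Rebound u = e ρ_c/ρ_m = 4.45 km × 2676/3326 = 3.58 km.
Net surface drop = e − u = 4.45 km − 3.58 km = e (ρ_m − ρ_c)/ρ_m = 0.87 km.

0.87 km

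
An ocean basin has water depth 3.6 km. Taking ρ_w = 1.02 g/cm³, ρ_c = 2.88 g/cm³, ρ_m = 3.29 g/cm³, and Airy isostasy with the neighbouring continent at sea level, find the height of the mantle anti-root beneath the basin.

In Airy isostatic equilibrium: replacing crust with seawater at the top is compensated by replacing crust with mantle at the base: d (ρ_c − ρ_w) = a (ρ_m − ρ_c).
a = d (ρ_c − ρ_w)/(ρ_m − ρ_c) = 3.6 km × 1.86/0.41 = 16.3 km.

16.3 km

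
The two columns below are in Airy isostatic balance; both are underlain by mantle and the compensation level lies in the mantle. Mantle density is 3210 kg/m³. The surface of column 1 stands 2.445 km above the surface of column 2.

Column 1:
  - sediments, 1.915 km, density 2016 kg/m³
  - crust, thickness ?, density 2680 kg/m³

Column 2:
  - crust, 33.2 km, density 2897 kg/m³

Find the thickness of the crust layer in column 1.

Take the compensation level at the base of the deeper column (depth z_c below the surface of column 1) and equate Σ ρ_i t_i down to z_c; mantle fills any gap and the z_c terms cancel.
Column 1: 1.915×2016 + x×2680 + (z_c − 1.915 − x)×3210
Column 2: 2.445×0 + 33.2×2897 + (z_c − 2.445 − 33.2)×3210
The z_c×3210 term appears on both sides and cancels. Collect the known terms of each column as K = Σ(ρt)_known − 3210 × (depth of known layers): K_1 = 3860.64 − 3210×1.915 = −2286.51; K_2 = 96180.4 − 3210×(2.445 + 33.2) = −18240.05.
Balance: K_1 − x×(3210 − 2680) = K_2, so x = (K_1 − K_2)/(3210 − 2680) = 15953.5/530 = 30.1 km.

30.1 km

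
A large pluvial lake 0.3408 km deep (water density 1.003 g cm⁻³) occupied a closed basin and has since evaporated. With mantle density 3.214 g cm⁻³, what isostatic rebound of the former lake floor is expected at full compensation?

u = d ρ_w/ρ_m = 0.3408 km × 1.003/3.214 = 0.106 km.

0.106 km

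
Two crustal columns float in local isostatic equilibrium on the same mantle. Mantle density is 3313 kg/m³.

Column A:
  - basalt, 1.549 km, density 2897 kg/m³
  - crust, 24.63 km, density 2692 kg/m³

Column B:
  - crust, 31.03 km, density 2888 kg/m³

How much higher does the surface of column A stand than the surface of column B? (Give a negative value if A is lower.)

0.831 km

For any compensation level in the mantle, the mantle terms cancel and isostasy reduces to e = (Σt_A − Σt_B) − (Σ(ρt)_A − Σ(ρt)_B) / ρ_m.
Σt_A = 26.179 km; Σt_B = 31.03 km; Σ(ρt)_A = 70791.413; Σ(ρt)_B = 89614.64 (in km·kg/m³).
e = (26.179 − 31.03) − (70791.413 − 89614.64) / 3313 = 0.831 km.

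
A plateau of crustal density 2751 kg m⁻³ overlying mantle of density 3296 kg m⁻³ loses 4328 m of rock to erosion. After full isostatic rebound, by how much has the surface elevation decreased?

Rebound u = e ρ_c/ρ_m = 4328 m × 2751/3296 = 3612 m.
Net surface drop = e − u = 4328 m − 3612 m = e (ρ_m − ρ_c)/ρ_m = 716 m.

716 m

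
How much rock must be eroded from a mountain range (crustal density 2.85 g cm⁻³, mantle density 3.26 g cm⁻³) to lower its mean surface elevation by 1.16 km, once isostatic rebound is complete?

Net drop Δ = e − u = e − e ρ_c/ρ_m = e (ρ_m − ρ_c)/ρ_m.
e = Δ ρ_m/(ρ_m − ρ_c) = 1.16 km × 3.26/0.41 = 9.22 km.

9.22 km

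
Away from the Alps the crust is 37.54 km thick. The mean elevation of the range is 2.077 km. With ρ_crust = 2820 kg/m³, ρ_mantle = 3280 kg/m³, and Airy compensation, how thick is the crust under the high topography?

52.3 km

Root depth r = h ρ_c / (ρ_m − ρ_c) = 2.077 km × 2820 / 460 = 12.73 km.
Total thickness = T + h + r = 37.54 km + 2.077 km + 12.73 km = 52.3 km.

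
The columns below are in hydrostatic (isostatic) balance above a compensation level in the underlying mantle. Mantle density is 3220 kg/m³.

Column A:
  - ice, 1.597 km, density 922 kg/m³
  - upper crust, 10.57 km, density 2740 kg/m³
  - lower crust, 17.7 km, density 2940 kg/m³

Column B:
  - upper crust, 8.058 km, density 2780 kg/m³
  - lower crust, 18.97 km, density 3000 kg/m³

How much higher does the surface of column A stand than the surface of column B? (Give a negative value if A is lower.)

For any compensation level in the mantle, the mantle terms cancel and isostasy reduces to e = (Σt_A − Σt_B) − (Σ(ρt)_A − Σ(ρt)_B) / ρ_m.
Σt_A = 29.867 km; Σt_B = 27.028 km; Σ(ρt)_A = 82472.234; Σ(ρt)_B = 79311.24 (in km·kg/m³).
e = (29.867 − 27.028) − (82472.234 − 79311.24) / 3220 = 1.86 km.

1.86 km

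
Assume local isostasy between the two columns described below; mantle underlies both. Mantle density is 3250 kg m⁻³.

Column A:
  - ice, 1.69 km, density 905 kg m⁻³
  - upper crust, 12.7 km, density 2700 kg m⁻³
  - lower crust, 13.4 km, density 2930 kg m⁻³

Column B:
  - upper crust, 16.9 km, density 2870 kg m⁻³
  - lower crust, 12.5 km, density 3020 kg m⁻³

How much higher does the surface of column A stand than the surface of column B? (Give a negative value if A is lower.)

1.83 km

For any compensation level in the mantle, the mantle terms cancel and isostasy reduces to e = (Σt_A − Σt_B) − (Σ(ρt)_A − Σ(ρt)_B) / ρ_m.
Σt_A = 27.79 km; Σt_B = 29.4 km; Σ(ρt)_A = 75081.45; Σ(ρt)_B = 86253 (in km·kg m⁻³).
e = (27.79 − 29.4) − (75081.45 − 86253) / 3250 = 1.83 km.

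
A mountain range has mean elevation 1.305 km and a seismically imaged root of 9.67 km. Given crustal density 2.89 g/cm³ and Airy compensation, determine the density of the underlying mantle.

Airy balance: ρ_c h = (ρ_m − ρ_c) r → ρ_m = ρ_c (1 + h/r).
ρ_m = 2.89 × (1 + 1.305 km/9.67 km) = 3.28 g/cm³.

3.28 g/cm³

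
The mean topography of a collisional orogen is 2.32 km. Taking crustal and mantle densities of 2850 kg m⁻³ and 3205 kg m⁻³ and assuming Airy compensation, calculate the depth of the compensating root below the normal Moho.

For local isostatic compensation: the weight of the topography is balanced by the buoyancy of the root, ρ_c h = (ρ_m − ρ_c) r.
r = h · ρ_c / (ρ_m − ρ_c) = 2.32 km × 2850 / (3205 − 2850) = 18.6 km.

18.6 km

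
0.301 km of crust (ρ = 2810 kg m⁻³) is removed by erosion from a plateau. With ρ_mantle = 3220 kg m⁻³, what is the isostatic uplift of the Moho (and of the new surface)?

Unloading: uplift u = e ρ_c/ρ_m = 0.301 km × 2810/3220 = 0.263 km.

0.263 km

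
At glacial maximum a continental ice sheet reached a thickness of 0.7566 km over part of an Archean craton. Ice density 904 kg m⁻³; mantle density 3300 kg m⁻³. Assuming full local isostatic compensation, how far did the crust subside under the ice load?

0.207 km

For local isostatic compensation: the ice load ρ_ice t is balanced by mantle displaced below, ρ_m s.
s = t ρ_ice / ρ_m = 0.7566 km × 904/3300 = 0.207 km.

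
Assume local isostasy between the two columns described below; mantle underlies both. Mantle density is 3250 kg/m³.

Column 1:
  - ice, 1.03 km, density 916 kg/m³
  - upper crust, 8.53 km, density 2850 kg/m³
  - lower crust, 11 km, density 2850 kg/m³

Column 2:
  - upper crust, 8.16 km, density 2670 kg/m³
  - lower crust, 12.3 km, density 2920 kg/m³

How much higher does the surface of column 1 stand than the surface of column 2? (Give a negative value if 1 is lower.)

For any compensation level in the mantle, the mantle terms cancel and isostasy reduces to e = (Σt_1 − Σt_2) − (Σ(ρt)_1 − Σ(ρt)_2) / ρ_m.
Σt_1 = 20.56 km; Σt_2 = 20.46 km; Σ(ρt)_1 = 56603.98; Σ(ρt)_2 = 57703.2 (in km·kg/m³).
e = (20.56 − 20.46) − (56603.98 − 57703.2) / 3250 = 0.438 km.

0.438 km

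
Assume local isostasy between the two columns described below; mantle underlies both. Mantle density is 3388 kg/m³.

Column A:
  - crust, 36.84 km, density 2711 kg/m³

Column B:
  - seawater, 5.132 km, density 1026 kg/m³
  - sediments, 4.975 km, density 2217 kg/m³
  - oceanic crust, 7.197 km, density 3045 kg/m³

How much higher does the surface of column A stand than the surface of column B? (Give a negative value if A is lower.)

For any compensation level in the mantle, the mantle terms cancel and isostasy reduces to e = (Σt_A − Σt_B) − (Σ(ρt)_A − Σ(ρt)_B) / ρ_m.
Σt_A = 36.84 km; Σt_B = 17.304 km; Σ(ρt)_A = 99873.24; Σ(ρt)_B = 38209.872 (in km·kg/m³).
e = (36.84 − 17.304) − (99873.24 − 38209.872) / 3388 = 1.34 km.

1.34 km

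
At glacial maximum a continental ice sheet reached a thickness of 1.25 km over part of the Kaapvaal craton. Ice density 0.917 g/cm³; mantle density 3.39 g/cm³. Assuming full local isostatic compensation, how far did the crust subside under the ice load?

In Airy isostatic equilibrium: the ice load ρ_ice t is balanced by mantle displaced below, ρ_m s.
s = t ρ_ice / ρ_m = 1.25 km × 0.917/3.39 = 0.338 km.

0.338 km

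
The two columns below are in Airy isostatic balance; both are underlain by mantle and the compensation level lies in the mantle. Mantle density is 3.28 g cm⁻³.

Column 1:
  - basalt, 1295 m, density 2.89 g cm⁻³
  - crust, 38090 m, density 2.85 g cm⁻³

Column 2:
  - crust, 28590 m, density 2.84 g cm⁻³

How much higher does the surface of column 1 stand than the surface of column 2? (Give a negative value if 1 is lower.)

For any compensation level in the mantle, the mantle terms cancel and isostasy reduces to e = (Σt_1 − Σt_2) − (Σ(ρt)_1 − Σ(ρt)_2) / ρ_m.
Σt_1 = 39385 m; Σt_2 = 28590 m; Σ(ρt)_1 = 112299.05; Σ(ρt)_2 = 81195.6 (in m·g cm⁻³).
e = (39385 − 28590) − (112299.05 − 81195.6) / 3.28 = 1310 m.

1310 m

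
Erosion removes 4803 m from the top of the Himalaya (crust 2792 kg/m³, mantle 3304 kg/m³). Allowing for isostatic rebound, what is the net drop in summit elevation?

744 m

Rebound u = e ρ_c/ρ_m = 4803 m × 2792/3304 = 4059 m.
Net surface drop = e − u = 4803 m − 4059 m = e (ρ_m − ρ_c)/ρ_m = 744 m.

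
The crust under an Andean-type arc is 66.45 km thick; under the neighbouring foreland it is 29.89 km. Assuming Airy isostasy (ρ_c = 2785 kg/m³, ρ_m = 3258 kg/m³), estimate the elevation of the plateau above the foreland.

Excess crust Δ = 66.45 km − 29.89 km = 36.56 km, split between elevation h and root r with h + r = Δ.
Airy balance ρ_c h = (ρ_m − ρ_c) r gives r = h ρ_c/(ρ_m − ρ_c), so h (1 + ρ_c/(ρ_m − ρ_c)) = Δ, i.e. h = Δ (ρ_m − ρ_c)/ρ_m.
h = 36.56 km × 473/3258 = 5.31 km.

5.31 km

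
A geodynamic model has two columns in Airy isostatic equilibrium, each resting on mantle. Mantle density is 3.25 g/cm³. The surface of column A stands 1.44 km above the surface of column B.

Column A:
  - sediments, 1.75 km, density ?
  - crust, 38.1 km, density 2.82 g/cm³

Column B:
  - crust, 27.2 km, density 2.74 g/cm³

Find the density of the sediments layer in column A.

2.01 g/cm³

Take the compensation level at the base of the deeper column (depth z_c below the surface of column A) and equate Σ ρ_i t_i down to z_c; mantle fills any gap and the z_c terms cancel.
Column A: 1.75×ρ + 38.1×2.82 + (z_c − 39.85)×3.25
Column B: 1.44×0 + 27.2×2.74 + (z_c − 1.44 − 27.2)×3.25
The z_c×3.25 term appears on both sides and cancels. Collect the known terms of each column as K = Σ(ρt)_known − 3.25 × (depth of known layers): K_A = 107.442 − 3.25×39.85 = −22.0705; K_B = 74.528 − 3.25×(1.44 + 27.2) = −18.552.
Balance: K_A + 1.75×ρ = K_B, so ρ = (K_B − K_A)/1.75 = 3.5185/1.75 = 2.01 g/cm³.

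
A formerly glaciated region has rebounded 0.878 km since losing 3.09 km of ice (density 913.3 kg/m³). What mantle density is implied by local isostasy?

ρ_m = ρ_ice t / u = 913.3 × 3.09 km/0.878 km = 3210 kg/m³.

3210 kg/m³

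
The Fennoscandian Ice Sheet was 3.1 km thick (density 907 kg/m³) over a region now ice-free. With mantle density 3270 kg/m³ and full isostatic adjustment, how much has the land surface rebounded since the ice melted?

0.86 km

Removing the load lets mantle flow back in; uplift u satisfies ρ_ice t = ρ_m u.
u = t ρ_ice/ρ_m = 3.1 km × 907/3270 = 0.86 km.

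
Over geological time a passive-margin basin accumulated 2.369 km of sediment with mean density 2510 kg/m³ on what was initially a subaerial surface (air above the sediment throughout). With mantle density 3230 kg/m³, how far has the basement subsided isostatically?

Subaerial load: s = t ρ_sed / ρ_m = 2.369 km × 2510/3230 = 1.84 km.

1.84 km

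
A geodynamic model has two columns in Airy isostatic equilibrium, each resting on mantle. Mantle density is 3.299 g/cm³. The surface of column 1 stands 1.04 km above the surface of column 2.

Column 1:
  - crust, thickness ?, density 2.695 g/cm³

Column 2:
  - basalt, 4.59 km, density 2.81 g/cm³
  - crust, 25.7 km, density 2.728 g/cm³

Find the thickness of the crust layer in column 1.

33.7 km

Take the compensation level at the base of the deeper column (depth z_c below the surface of column 1) and equate Σ ρ_i t_i down to z_c; mantle fills any gap and the z_c terms cancel.
Column 1: x×2.695 + (z_c − 0 − x)×3.299
Column 2: 1.04×0 + 4.59×2.81 + 25.7×2.728 + (z_c − 1.04 − 30.29)×3.299
The z_c×3.299 term appears on both sides and cancels. Collect the known terms of each column as K = Σ(ρt)_known − 3.299 × (depth of known layers): K_1 = 0 − 3.299×0 = 0; K_2 = 83.0075 − 3.299×(1.04 + 30.29) = −20.35017.
Balance: K_1 − x×(3.299 − 2.695) = K_2, so x = (K_1 − K_2)/(3.299 − 2.695) = 20.3502/0.604 = 33.7 km.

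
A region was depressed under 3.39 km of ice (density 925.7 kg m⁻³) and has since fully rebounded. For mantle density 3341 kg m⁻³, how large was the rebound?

Removing the load lets mantle flow back in; uplift u satisfies ρ_ice t = ρ_m u.
u = t ρ_ice/ρ_m = 3.39 km × 925.7/3341 = 0.939 km.

0.939 km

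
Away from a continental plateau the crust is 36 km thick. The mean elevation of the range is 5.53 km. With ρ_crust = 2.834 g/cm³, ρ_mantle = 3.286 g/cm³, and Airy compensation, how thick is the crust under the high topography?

76.2 km

Root depth r = h ρ_c / (ρ_m − ρ_c) = 5.53 km × 2.834 / 0.452 = 34.67 km.
Total thickness = T + h + r = 36 km + 5.53 km + 34.67 km = 76.2 km.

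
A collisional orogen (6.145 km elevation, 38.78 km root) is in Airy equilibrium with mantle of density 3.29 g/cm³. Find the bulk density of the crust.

ρ_c h = (ρ_m − ρ_c) r → ρ_c (h + r) = ρ_m r → ρ_c = ρ_m r / (h + r).
ρ_c = 3.29 × 38.78 km / (6.145 km + 38.78 km) = 2.84 g/cm³.

2.84 g/cm³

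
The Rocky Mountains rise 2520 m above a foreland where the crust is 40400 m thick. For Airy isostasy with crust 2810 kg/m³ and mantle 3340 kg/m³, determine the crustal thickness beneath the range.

56300 m

Root depth r = h ρ_c / (ρ_m − ρ_c) = 2520 m × 2810 / 530 = 13360 m.
Total thickness = T + h + r = 40400 m + 2520 m + 13360 m = 56300 m.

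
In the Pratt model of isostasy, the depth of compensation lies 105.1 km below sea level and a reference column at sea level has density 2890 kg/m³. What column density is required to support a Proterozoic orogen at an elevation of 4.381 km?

2770 kg/m³

Pratt balance: ρ_ref D = ρ (D + h).
ρ = ρ_ref D/(D + h) = 2890 × 105.1 km/(105.1 km + 4.381 km) = 2770 kg/m³.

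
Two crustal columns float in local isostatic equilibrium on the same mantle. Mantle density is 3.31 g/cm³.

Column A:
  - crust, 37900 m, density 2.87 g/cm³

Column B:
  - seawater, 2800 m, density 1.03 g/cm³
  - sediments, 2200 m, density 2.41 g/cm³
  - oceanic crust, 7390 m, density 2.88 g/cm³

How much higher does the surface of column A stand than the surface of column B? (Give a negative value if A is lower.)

For any compensation level in the mantle, the mantle terms cancel and isostasy reduces to e = (Σt_A − Σt_B) − (Σ(ρt)_A − Σ(ρt)_B) / ρ_m.
Σt_A = 37900 m; Σt_B = 12390 m; Σ(ρt)_A = 108773; Σ(ρt)_B = 29469.2 (in m·g/cm³).
e = (37900 − 12390) − (108773 − 29469.2) / 3.31 = 1550 m.

1550 m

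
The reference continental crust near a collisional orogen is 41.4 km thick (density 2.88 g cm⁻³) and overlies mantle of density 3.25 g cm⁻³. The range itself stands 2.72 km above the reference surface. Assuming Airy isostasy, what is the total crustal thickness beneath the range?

65.3 km

Root depth r = h ρ_c / (ρ_m − ρ_c) = 2.72 km × 2.88 / 0.37 = 21.17 km.
Total thickness = T + h + r = 41.4 km + 2.72 km + 21.17 km = 65.3 km.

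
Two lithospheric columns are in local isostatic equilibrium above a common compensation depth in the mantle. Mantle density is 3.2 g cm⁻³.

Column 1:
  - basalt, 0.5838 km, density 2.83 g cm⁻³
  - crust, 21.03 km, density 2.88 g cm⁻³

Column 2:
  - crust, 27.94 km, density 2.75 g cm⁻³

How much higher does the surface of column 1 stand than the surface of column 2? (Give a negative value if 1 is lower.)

For any compensation level in the mantle, the mantle terms cancel and isostasy reduces to e = (Σt_1 − Σt_2) − (Σ(ρt)_1 − Σ(ρt)_2) / ρ_m.
Σt_1 = 21.6138 km; Σt_2 = 27.94 km; Σ(ρt)_1 = 62.218554; Σ(ρt)_2 = 76.835 (in km·g cm⁻³).
e = (21.6138 − 27.94) − (62.218554 − 76.835) / 3.2 = −1.76 km.

−1.76 km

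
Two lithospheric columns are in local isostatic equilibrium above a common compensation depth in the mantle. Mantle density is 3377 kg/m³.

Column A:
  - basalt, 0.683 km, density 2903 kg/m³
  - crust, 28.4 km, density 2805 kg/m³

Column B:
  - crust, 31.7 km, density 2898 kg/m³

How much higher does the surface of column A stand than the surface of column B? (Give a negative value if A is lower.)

0.41 km

For any compensation level in the mantle, the mantle terms cancel and isostasy reduces to e = (Σt_A − Σt_B) − (Σ(ρt)_A − Σ(ρt)_B) / ρ_m.
Σt_A = 29.083 km; Σt_B = 31.7 km; Σ(ρt)_A = 81644.749; Σ(ρt)_B = 91866.6 (in km·kg/m³).
e = (29.083 − 31.7) − (81644.749 − 91866.6) / 3377 = 0.41 km.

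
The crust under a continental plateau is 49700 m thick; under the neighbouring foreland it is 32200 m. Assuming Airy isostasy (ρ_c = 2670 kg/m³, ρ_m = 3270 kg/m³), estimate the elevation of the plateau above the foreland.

Excess crust Δ = 49700 m − 32200 m = 17500 m, split between elevation h and root r with h + r = Δ.
Airy balance ρ_c h = (ρ_m − ρ_c) r gives r = h ρ_c/(ρ_m − ρ_c), so h (1 + ρ_c/(ρ_m − ρ_c)) = Δ, i.e. h = Δ (ρ_m − ρ_c)/ρ_m.
h = 17500 m × 600/3270 = 3210 m.

3210 m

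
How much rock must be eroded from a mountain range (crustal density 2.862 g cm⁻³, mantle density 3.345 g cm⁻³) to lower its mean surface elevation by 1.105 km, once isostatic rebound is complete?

7.65 km

Net drop Δ = e − u = e − e ρ_c/ρ_m = e (ρ_m − ρ_c)/ρ_m.
e = Δ ρ_m/(ρ_m − ρ_c) = 1.105 km × 3.345/0.483 = 7.65 km.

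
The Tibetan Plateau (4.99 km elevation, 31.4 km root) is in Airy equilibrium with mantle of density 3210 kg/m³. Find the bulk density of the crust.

ρ_c h = (ρ_m − ρ_c) r → ρ_c (h + r) = ρ_m r → ρ_c = ρ_m r / (h + r).
ρ_c = 3210 × 31.4 km / (4.99 km + 31.4 km) = 2770 kg/m³.

2770 kg/m³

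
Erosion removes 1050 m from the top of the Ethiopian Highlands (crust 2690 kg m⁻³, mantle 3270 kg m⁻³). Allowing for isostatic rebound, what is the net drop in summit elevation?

186 m

Rebound u = e ρ_c/ρ_m = 1050 m × 2690/3270 = 863.8 m.
Net surface drop = e − u = 1050 m − 863.8 m = e (ρ_m − ρ_c)/ρ_m = 186 m.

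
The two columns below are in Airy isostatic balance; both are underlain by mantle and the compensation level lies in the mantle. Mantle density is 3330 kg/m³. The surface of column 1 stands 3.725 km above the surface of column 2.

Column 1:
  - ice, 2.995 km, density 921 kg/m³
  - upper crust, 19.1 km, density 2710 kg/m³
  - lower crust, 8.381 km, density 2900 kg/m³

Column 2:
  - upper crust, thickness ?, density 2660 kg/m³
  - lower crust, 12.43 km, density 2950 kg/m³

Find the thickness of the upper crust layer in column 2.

Take the compensation level at the base of the deeper column (depth z_c below the surface of column 1) and equate Σ ρ_i t_i down to z_c; mantle fills any gap and the z_c terms cancel.
Column 1: 2.995×921 + 19.1×2710 + 8.381×2900 + (z_c − 30.476)×3330
Column 2: 3.725×0 + x×2660 + 12.43×2950 + (z_c − 3.725 − 12.43 − x)×3330
The z_c×3330 term appears on both sides and cancels. Collect the known terms of each column as K = Σ(ρt)_known − 3330 × (depth of known layers): K_1 = 78824.295 − 3330×30.476 = −22660.785; K_2 = 36668.5 − 3330×(3.725 + 12.43) = −17127.65.
Balance: K_1 = K_2 − x×(3330 − 2660), so x = (K_2 − K_1)/(3330 − 2660) = 5533.14/670 = 8.26 km.

8.26 km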